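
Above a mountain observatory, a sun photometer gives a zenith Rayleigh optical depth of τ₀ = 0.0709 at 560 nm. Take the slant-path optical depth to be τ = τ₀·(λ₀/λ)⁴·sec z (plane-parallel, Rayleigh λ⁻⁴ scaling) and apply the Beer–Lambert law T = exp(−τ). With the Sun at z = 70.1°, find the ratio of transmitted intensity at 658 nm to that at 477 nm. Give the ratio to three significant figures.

1.33

Airmass: sec 70.1° = 2.9379.
τ(658 nm) = 0.0709 × (560/658)⁴ × 2.9379 = 0.0709 × 0.5246 × 2.9379 = 0.1093.
τ(477 nm) = 0.0709 × (560/477)⁴ × 2.9379 = 0.0709 × 1.8997 × 2.9379 = 0.3957.
T(658)/T(477) = exp(τ_B − τ_A) = exp(0.2864) = 1.3316.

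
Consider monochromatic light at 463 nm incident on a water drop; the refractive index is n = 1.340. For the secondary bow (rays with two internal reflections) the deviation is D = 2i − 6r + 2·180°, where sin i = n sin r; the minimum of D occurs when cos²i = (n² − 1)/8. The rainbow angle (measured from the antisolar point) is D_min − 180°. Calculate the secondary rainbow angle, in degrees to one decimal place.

cos²i = (1.79560 − 1)/8 = 0.09945; i = arccos(0.31536) = 71.618°.
sin r = sin 71.618°/1.340 = 0.70819; r = 45.088°.
D_min = 2·71.618° − 6·45.088° + 360° = 232.709°.
Rainbow angle = D_min − 180° = 52.709°.

52.7°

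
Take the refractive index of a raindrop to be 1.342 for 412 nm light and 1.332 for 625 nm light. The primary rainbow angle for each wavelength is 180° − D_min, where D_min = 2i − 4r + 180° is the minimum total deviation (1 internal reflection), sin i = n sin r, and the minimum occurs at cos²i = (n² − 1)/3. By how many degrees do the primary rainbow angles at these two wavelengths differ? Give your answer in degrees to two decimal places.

At 412 nm (n = 1.342): cos²i = 0.26699 → i = 58.888°, r = 39.641°, D_min = 139.213°, rainbow angle = 40.787°.
At 625 nm (n = 1.332): cos²i = 0.25807 → i = 59.469°, r = 40.290°, D_min = 137.776°, rainbow angle = 42.224°.
Angular width = |40.787° − 42.224°| = 1.437°.

1.44°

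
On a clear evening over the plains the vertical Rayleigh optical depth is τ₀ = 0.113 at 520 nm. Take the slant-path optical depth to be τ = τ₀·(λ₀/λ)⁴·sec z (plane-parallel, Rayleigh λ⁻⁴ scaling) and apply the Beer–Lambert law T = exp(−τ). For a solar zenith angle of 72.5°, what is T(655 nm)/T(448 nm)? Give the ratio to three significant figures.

1.70

Airmass: sec 72.5° = 3.3255.
τ(655 nm) = 0.113 × (520/655)⁴ × 3.3255 = 0.113 × 0.3972 × 3.3255 = 0.1493.
τ(448 nm) = 0.113 × (520/448)⁴ × 3.3255 = 0.113 × 1.8151 × 3.3255 = 0.6821.
T(655)/T(448) = exp(τ_B − τ_A) = exp(0.5328) = 1.7037.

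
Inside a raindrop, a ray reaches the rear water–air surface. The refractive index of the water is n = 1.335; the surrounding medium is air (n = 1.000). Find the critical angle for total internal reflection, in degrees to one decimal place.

sin θ_c = n_air / n = 1.000 / 1.335 = 0.7491.
θ_c = arcsin(0.7491) = 48.51°.

48.5°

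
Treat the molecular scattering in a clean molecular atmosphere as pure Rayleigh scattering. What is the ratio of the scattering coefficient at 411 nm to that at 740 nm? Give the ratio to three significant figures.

Rayleigh scattering ∝ λ⁻⁴, so the ratio of coefficients is the inverse fourth power of the wavelength ratio.
σ(411)/σ(740) = (740/411)⁴ = (1.8005)⁴ = 10.51.

10.5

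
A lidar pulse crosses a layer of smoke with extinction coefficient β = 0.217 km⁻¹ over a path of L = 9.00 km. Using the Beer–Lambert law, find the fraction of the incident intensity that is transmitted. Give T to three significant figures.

0.142

τ = β·L = 0.217 × 9.00 = 1.9530.
T = exp(−1.9530) = 0.1418.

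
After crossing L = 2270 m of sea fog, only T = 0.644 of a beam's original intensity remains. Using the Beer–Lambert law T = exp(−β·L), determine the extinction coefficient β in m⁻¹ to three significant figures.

0.000194 m⁻¹

Beer–Lambert: T = exp(−βL) ⇒ β = −ln(T)/L = −ln(0.644)/2270 = 0.4401/2270 = 0.0001939 m⁻¹.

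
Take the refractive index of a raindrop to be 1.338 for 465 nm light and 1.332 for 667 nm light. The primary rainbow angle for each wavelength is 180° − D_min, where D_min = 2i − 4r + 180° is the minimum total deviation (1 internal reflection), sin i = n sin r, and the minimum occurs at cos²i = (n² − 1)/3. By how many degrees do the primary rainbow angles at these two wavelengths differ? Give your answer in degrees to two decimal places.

At 465 nm (n = 1.338): cos²i = 0.26341 → i = 59.120°, r = 39.899°, D_min = 138.643°, rainbow angle = 41.357°.
At 667 nm (n = 1.332): cos²i = 0.25807 → i = 59.469°, r = 40.290°, D_min = 137.776°, rainbow angle = 42.224°.
Angular width = |41.357° − 42.224°| = 0.867°.

0.87°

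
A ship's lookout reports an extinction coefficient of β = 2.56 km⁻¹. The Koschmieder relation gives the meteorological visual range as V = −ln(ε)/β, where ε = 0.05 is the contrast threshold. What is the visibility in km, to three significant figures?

V = −ln(0.05) / 2.56 = 2.996 / 2.56 = 1.1702 km.

1.17 km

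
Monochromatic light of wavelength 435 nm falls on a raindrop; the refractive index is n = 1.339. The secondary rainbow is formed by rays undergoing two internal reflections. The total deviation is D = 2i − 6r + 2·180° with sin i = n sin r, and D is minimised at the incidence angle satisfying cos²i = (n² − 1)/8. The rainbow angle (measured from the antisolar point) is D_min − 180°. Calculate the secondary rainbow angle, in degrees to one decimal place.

cos²i = (1.79292 − 1)/8 = 0.09912; i = arccos(0.31483) = 71.650°.
sin r = sin 71.650°/1.339 = 0.70885; r = 45.141°.
D_min = 2·71.650° − 6·45.141° + 360° = 232.451°.
Rainbow angle = D_min − 180° = 52.451°.

52.5°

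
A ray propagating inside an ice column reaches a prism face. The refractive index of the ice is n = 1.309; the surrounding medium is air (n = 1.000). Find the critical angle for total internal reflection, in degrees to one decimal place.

49.8°

sin θ_c = n_air / n = 1.000 / 1.309 = 0.7639.
θ_c = arcsin(0.7639) = 49.81°.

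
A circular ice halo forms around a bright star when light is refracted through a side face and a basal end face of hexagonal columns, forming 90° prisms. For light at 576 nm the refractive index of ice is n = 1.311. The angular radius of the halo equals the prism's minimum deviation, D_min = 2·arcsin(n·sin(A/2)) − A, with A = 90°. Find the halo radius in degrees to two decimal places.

n·sin(A/2) = 1.311 × sin 45° = 1.311 × 0.7071 = 0.9270.
D_min = 2·arcsin(0.9270) − 90° = 2 × 67.974° − 90° = 45.949°.

45.95°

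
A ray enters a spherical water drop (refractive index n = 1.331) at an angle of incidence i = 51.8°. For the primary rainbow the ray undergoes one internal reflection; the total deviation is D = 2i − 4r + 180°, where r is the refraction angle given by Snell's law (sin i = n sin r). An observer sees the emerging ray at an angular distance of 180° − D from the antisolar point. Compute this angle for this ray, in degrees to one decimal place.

41.1°

sin r = sin 51.8° / 1.331 = 0.7859/1.331 = 0.5904; r = 36.19°.
D = 2·51.8° − 4·36.19° + 180° = 103.60° − 144.75° + 180° = 138.85°.
Angle from antisolar point = 180° − D = 41.15°.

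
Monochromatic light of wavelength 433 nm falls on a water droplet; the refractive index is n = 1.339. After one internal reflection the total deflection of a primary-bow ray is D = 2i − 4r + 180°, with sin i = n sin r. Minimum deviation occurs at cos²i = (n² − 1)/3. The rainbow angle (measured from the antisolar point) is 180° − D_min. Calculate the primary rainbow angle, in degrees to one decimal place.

cos²i = (1.79292 − 1)/3 = 0.26431; i = arccos(0.51411) = 59.062°.
sin r = sin 59.062°/1.339 = 0.64057; r = 39.834°.
D_min = 2·59.062° − 4·39.834° + 180° = 138.786°.
Rainbow angle = 180° − D_min = 41.214°.

41.2°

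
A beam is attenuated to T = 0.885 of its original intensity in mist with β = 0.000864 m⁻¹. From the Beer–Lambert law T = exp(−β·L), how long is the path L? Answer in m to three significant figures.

Beer–Lambert: T = exp(−βL) ⇒ L = −ln(T)/β = −ln(0.885)/0.000864 = 0.1222/0.000864 = 141.4 m.

141 m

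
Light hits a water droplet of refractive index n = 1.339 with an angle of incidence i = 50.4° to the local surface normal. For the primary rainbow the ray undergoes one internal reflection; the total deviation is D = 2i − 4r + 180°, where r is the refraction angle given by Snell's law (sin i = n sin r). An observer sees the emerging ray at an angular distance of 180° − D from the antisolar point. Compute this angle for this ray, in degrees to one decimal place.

sin r = sin 50.4° / 1.339 = 0.7705/1.339 = 0.5754; r = 35.13°.
D = 2·50.4° − 4·35.13° + 180° = 100.80° − 140.52° + 180° = 140.28°.
Angle from antisolar point = 180° − D = 39.72°.

39.7°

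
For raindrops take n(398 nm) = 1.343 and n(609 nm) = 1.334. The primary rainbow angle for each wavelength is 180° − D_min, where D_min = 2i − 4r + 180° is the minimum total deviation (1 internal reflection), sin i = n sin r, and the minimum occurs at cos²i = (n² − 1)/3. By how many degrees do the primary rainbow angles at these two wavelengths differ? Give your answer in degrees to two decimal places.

1.29°

At 398 nm (n = 1.343): cos²i = 0.26788 → i = 58.830°, r = 39.577°, D_min = 139.354°, rainbow angle = 40.646°.
At 609 nm (n = 1.334): cos²i = 0.25985 → i = 59.352°, r = 40.159°, D_min = 138.067°, rainbow angle = 41.933°.
Angular width = |40.646° − 41.933°| = 1.287°.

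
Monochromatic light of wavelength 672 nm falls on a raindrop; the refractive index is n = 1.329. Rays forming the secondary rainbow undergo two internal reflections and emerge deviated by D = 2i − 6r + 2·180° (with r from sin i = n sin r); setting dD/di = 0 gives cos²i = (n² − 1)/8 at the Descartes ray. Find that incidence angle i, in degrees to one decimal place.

72.0°

cos²i = (1.329² − 1)/8 = (1.76624 − 1)/8 = 0.09578.
cos i = 0.30948, so i = 71.972°.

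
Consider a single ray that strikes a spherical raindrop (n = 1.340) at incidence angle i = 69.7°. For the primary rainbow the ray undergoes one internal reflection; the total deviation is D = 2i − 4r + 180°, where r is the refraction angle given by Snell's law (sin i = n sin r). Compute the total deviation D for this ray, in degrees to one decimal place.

141.7°

sin r = sin 69.7° / 1.340 = 0.9379/1.340 = 0.6999; r = 44.42°.
D = 2·69.7° − 4·44.42° + 180° = 139.40° − 177.68° + 180° = 141.72°.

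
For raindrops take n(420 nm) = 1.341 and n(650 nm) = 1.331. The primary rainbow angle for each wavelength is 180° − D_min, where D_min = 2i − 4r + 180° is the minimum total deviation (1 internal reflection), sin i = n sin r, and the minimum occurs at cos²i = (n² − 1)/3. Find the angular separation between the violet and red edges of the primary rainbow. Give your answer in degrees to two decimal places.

1.44°

At 420 nm (n = 1.341): cos²i = 0.26609 → i = 58.946°, r = 39.705°, D_min = 139.071°, rainbow angle = 40.929°.
At 650 nm (n = 1.331): cos²i = 0.25719 → i = 59.527°, r = 40.356°, D_min = 137.630°, rainbow angle = 42.370°.
Angular width = |40.929° − 42.370°| = 1.441°.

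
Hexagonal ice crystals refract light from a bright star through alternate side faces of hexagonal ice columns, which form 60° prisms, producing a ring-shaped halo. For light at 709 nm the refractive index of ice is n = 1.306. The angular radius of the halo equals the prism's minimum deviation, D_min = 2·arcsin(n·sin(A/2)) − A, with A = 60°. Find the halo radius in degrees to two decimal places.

21.54°

n·sin(A/2) = 1.306 × sin 30° = 1.306 × 0.5000 = 0.6530.
D_min = 2·arcsin(0.6530) − 60° = 2 × 40.768° − 60° = 21.536°.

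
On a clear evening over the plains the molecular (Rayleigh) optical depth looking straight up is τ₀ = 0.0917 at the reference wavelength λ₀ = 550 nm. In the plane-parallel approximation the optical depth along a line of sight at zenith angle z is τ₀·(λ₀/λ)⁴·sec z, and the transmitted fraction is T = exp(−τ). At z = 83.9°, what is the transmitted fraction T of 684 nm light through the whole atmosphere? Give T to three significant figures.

sec 83.9° = 9.4105.
τ = 0.0917 × (550/684)⁴ × 9.4105 = 0.0917 × 0.4180 × 9.4105 = 0.3608.
T = exp(−0.3608) = 0.6972.

0.697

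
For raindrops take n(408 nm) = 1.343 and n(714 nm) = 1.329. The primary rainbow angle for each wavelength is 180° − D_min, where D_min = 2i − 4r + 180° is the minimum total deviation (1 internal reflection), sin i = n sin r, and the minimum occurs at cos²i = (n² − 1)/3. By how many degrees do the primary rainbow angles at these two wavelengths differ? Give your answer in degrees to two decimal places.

2.02°

At 408 nm (n = 1.343): cos²i = 0.26788 → i = 58.830°, r = 39.577°, D_min = 139.354°, rainbow angle = 40.646°.
At 714 nm (n = 1.329): cos²i = 0.25541 → i = 59.643°, r = 40.487°, D_min = 137.337°, rainbow angle = 42.663°.
Angular width = |40.646° − 42.663°| = 2.017°.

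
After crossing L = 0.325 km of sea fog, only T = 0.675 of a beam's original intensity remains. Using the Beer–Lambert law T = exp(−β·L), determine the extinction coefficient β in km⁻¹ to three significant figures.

Beer–Lambert: T = exp(−βL) ⇒ β = −ln(T)/L = −ln(0.675)/0.325 = 0.3930/0.325 = 1.209 km⁻¹.

1.21 km⁻¹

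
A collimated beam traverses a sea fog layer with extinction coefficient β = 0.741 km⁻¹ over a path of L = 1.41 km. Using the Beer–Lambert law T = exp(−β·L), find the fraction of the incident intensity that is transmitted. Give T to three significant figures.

τ = β·L = 0.741 × 1.41 = 1.0448.
T = exp(−1.0448) = 0.3518.

0.352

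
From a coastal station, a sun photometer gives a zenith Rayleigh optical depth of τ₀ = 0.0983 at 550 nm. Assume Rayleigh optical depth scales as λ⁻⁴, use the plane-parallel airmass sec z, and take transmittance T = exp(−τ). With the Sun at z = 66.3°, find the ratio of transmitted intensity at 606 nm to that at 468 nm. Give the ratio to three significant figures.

1.35

Airmass: sec 66.3° = 2.4879.
τ(606 nm) = 0.0983 × (550/606)⁴ × 2.4879 = 0.0983 × 0.6785 × 2.4879 = 0.1659.
τ(468 nm) = 0.0983 × (550/468)⁴ × 2.4879 = 0.0983 × 1.9075 × 2.4879 = 0.4665.
T(606)/T(468) = exp(τ_B − τ_A) = exp(0.3006) = 1.3506.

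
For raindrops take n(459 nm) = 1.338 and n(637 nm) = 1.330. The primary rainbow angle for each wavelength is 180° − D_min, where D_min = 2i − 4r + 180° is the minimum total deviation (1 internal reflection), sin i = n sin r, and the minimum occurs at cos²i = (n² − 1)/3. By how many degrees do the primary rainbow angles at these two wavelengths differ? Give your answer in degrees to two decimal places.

At 459 nm (n = 1.338): cos²i = 0.26341 → i = 59.120°, r = 39.899°, D_min = 138.643°, rainbow angle = 41.357°.
At 637 nm (n = 1.330): cos²i = 0.25630 → i = 59.585°, r = 40.422°, D_min = 137.484°, rainbow angle = 42.516°.
Angular width = |41.357° − 42.516°| = 1.160°.

1.16°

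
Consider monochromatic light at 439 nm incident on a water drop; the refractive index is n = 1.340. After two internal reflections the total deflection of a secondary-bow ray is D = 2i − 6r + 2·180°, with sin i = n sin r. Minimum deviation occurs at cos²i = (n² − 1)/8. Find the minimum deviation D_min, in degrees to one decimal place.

cos²i = (1.79560 − 1)/8 = 0.09945; i = arccos(0.31536) = 71.618°.
sin r = sin 71.618°/1.340 = 0.70819; r = 45.088°.
D_min = 2·71.618° − 6·45.088° + 360° = 232.709°.

232.7°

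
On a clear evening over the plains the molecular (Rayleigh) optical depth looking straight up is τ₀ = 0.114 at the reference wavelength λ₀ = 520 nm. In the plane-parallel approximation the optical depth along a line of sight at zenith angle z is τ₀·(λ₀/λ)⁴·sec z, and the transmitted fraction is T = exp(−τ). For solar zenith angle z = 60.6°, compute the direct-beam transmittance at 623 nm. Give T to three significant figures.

sec 60.6° = 2.0371.
τ = 0.114 × (520/623)⁴ × 2.0371 = 0.114 × 0.4854 × 2.0371 = 0.1127.
T = exp(−0.1127) = 0.8934.

0.893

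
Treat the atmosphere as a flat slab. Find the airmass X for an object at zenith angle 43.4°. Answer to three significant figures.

1.38

X = sec z = 1/cos 43.4° = 1/0.7266 = 1.3763.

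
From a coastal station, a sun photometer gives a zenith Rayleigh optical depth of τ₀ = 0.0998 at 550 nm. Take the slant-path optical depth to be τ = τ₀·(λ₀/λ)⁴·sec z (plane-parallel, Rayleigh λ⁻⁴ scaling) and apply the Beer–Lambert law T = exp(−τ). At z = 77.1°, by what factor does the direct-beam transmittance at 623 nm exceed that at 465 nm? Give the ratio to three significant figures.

1.83

Airmass: sec 77.1° = 4.4793.
τ(623 nm) = 0.0998 × (550/623)⁴ × 4.4793 = 0.0998 × 0.6074 × 4.4793 = 0.2715.
τ(465 nm) = 0.0998 × (550/465)⁴ × 4.4793 = 0.0998 × 1.9572 × 4.4793 = 0.8749.
T(623)/T(465) = exp(τ_B − τ_A) = exp(0.6034) = 1.8283.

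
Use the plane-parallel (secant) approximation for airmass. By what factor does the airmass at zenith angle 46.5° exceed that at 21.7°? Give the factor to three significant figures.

1.35

X(46.5°)/X(21.7°) = sec 46.5° / sec 21.7° = cos 21.7° / cos 46.5° = 0.9291/0.6884 = 1.3498.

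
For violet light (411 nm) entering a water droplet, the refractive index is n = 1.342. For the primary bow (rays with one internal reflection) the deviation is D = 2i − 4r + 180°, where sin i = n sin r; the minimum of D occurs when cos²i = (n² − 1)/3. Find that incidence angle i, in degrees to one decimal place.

58.9°

cos²i = (1.342² − 1)/3 = (1.80096 − 1)/3 = 0.26699.
cos i = 0.51671, so i = 58.888°.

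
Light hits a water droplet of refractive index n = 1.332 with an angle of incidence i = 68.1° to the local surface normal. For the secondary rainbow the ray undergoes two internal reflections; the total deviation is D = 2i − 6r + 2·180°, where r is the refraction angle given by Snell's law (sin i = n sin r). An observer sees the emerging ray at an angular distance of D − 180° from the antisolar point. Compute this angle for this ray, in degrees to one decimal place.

sin r = sin 68.1° / 1.332 = 0.9278/1.332 = 0.6966; r = 44.15°.
D = 2·68.1° − 6·44.15° + 2·180° = 136.20° − 264.92° + 360° = 231.28°.
Angle from antisolar point = D − 180° = 51.28°.

51.3°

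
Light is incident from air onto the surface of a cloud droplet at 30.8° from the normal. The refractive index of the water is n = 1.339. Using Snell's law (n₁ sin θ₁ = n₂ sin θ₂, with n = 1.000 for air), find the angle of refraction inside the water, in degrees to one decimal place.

Snell: sin θ_r = sin θ_i / n = sin 30.8° / 1.339 = 0.5120 / 1.339 = 0.3824.
θ_r = arcsin(0.3824) = 22.48°.

22.5°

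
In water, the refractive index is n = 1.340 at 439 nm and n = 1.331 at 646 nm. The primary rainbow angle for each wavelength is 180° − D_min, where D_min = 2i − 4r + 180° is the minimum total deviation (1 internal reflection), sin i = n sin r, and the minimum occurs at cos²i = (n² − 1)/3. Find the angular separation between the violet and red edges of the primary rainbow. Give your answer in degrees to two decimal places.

At 439 nm (n = 1.340): cos²i = 0.26520 → i = 59.004°, r = 39.770°, D_min = 138.929°, rainbow angle = 41.071°.
At 646 nm (n = 1.331): cos²i = 0.25719 → i = 59.527°, r = 40.356°, D_min = 137.630°, rainbow angle = 42.370°.
Angular width = |41.071° − 42.370°| = 1.299°.

1.30°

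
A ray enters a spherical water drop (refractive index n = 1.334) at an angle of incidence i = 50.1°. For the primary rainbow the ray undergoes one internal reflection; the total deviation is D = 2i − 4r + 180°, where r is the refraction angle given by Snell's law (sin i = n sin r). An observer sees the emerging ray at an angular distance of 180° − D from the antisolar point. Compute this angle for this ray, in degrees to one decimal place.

40.2°

sin r = sin 50.1° / 1.334 = 0.7672/1.334 = 0.5751; r = 35.11°.
D = 2·50.1° − 4·35.11° + 180° = 100.20° − 140.42° + 180° = 139.78°.
Angle from antisolar point = 180° − D = 40.22°.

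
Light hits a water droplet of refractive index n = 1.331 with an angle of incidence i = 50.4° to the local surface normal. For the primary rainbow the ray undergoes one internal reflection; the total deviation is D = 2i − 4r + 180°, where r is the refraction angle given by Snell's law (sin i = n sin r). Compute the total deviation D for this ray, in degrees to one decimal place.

sin r = sin 50.4° / 1.331 = 0.7705/1.331 = 0.5789; r = 35.37°.
D = 2·50.4° − 4·35.37° + 180° = 100.80° − 141.49° + 180° = 139.31°.

139.3°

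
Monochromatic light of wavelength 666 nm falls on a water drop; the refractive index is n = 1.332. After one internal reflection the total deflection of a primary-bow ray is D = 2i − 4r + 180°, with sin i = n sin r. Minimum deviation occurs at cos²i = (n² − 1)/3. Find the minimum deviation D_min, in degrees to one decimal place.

cos²i = (1.77422 − 1)/3 = 0.25807; i = arccos(0.50801) = 59.469°.
sin r = sin 59.469°/1.332 = 0.64666; r = 40.290°.
D_min = 2·59.469° − 4·40.290° + 180° = 137.776°.

137.8°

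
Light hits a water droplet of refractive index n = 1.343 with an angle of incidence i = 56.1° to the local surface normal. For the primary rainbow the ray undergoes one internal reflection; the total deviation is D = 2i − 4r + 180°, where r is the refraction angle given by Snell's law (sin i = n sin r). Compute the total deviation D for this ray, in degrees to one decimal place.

sin r = sin 56.1° / 1.343 = 0.8300/1.343 = 0.6180; r = 38.17°.
D = 2·56.1° − 4·38.17° + 180° = 112.20° − 152.69° + 180° = 139.51°.

139.5°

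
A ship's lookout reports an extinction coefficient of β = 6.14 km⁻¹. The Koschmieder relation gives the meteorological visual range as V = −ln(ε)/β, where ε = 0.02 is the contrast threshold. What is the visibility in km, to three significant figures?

0.637 km

V = −ln(0.02) / 6.14 = 3.912 / 6.14 = 0.6371 km.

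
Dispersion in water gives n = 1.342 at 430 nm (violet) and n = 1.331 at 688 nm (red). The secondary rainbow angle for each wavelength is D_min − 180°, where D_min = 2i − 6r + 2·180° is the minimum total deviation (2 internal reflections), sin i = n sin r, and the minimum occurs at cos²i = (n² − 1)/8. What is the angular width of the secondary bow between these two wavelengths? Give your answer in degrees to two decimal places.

2.86°

At 430 nm (n = 1.342): cos²i = 0.10012 → i = 71.554°, r = 44.981°, D_min = 233.222°, rainbow angle = 53.222°.
At 688 nm (n = 1.331): cos²i = 0.09645 → i = 71.907°, r = 45.575°, D_min = 230.365°, rainbow angle = 50.365°.
Angular width = |53.222° − 50.365°| = 2.857°.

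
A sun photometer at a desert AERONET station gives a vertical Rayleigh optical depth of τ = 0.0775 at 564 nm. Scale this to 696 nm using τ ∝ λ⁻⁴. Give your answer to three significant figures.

τ(696 nm) = τ(564 nm) × (564/696)⁴ = 0.0775 × (0.8103)⁴ = 0.0775 × 0.4312 = 0.0334.

0.0334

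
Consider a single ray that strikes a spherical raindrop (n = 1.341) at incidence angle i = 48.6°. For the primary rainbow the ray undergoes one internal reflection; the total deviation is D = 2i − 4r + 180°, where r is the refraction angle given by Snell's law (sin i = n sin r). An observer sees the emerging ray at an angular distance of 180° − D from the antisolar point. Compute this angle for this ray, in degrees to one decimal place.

sin r = sin 48.6° / 1.341 = 0.7501/1.341 = 0.5594; r = 34.01°.
D = 2·48.6° − 4·34.01° + 180° = 97.20° − 136.05° + 180° = 141.15°.
Angle from antisolar point = 180° − D = 38.85°.

38.8°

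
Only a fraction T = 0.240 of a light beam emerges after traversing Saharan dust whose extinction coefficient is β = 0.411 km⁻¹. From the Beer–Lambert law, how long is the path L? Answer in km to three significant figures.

Beer–Lambert: T = exp(−βL) ⇒ L = −ln(T)/β = −ln(0.240)/0.411 = 1.4271/0.411 = 3.472 km.

3.47 km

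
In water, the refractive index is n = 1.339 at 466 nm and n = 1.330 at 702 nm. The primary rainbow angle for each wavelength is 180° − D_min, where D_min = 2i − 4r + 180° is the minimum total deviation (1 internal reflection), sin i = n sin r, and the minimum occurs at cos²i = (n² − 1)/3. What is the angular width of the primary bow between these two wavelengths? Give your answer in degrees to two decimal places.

At 466 nm (n = 1.339): cos²i = 0.26431 → i = 59.062°, r = 39.834°, D_min = 138.786°, rainbow angle = 41.214°.
At 702 nm (n = 1.330): cos²i = 0.25630 → i = 59.585°, r = 40.422°, D_min = 137.484°, rainbow angle = 42.516°.
Angular width = |41.214° − 42.516°| = 1.303°.

1.30°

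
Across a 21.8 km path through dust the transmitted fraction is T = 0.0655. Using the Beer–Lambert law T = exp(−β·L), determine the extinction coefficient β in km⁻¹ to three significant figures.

0.125 km⁻¹

Beer–Lambert: T = exp(−βL) ⇒ β = −ln(T)/L = −ln(0.0655)/21.8 = 2.7257/21.8 = 0.125 km⁻¹.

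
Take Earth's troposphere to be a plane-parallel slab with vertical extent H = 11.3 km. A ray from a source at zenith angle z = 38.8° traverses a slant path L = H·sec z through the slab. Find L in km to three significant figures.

sec z = 1/cos 38.8° = 1.2831.
L = 11.3 × 1.2831 = 14.499 km.

14.5 km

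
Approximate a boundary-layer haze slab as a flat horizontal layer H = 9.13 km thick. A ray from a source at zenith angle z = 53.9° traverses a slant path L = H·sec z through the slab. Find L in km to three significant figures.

sec z = 1/cos 53.9° = 1.6972.
L = 9.13 × 1.6972 = 15.496 km.

15.5 km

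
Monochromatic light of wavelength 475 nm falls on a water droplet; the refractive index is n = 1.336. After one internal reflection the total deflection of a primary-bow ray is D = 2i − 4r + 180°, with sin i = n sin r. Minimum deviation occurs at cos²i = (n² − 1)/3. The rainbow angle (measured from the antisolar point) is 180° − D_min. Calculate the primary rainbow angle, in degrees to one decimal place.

cos²i = (1.78490 − 1)/3 = 0.26163; i = arccos(0.51150) = 59.236°.
sin r = sin 59.236°/1.336 = 0.64318; r = 40.029°.
D_min = 2·59.236° − 4·40.029° + 180° = 138.356°.
Rainbow angle = 180° − D_min = 41.644°.

41.6°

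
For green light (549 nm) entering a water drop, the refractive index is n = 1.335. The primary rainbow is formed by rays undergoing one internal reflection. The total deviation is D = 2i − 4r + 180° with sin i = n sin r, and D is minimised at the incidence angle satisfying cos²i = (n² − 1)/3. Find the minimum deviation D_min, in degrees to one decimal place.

cos²i = (1.78222 − 1)/3 = 0.26074; i = arccos(0.51063) = 59.294°.
sin r = sin 59.294°/1.335 = 0.64405; r = 40.094°.
D_min = 2·59.294° − 4·40.094° + 180° = 138.212°.

138.2°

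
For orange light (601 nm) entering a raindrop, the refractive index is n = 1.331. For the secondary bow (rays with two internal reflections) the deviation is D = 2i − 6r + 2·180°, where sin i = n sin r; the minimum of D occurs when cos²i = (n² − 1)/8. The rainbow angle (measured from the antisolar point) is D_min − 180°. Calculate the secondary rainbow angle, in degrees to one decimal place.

50.4°

cos²i = (1.77156 − 1)/8 = 0.09645; i = arccos(0.31056) = 71.907°.
sin r = sin 71.907°/1.331 = 0.71417; r = 45.575°.
D_min = 2·71.907° − 6·45.575° + 360° = 230.365°.
Rainbow angle = D_min − 180° = 50.365°.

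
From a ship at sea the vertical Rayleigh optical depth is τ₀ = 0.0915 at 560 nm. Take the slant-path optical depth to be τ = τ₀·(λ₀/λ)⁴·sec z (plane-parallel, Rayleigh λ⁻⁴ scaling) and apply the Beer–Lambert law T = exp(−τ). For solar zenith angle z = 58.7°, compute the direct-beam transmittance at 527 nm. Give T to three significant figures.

0.799

sec 58.7° = 1.9249.
τ = 0.0915 × (560/527)⁴ × 1.9249 = 0.0915 × 1.2750 × 1.9249 = 0.2246.
T = exp(−0.2246) = 0.7989.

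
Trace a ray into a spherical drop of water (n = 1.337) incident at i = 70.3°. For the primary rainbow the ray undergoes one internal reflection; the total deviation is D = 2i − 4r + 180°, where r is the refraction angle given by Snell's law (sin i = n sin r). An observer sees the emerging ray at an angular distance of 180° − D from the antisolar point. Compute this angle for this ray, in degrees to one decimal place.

sin r = sin 70.3° / 1.337 = 0.9415/1.337 = 0.7042; r = 44.76°.
D = 2·70.3° − 4·44.76° + 180° = 140.60° − 179.05° + 180° = 141.55°.
Angle from antisolar point = 180° − D = 38.45°.

38.4°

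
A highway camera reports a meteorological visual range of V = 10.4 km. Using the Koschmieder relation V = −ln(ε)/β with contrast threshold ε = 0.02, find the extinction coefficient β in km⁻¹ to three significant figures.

0.376 km⁻¹

β = −ln(0.02) / V = 3.912 / 10.4 = 0.3762 km⁻¹.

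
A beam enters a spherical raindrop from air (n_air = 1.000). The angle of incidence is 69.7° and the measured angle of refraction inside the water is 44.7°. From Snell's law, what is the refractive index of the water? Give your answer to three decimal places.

1.333

n = sin θ_i / sin θ_r = sin 69.7° / sin 44.7° = 0.9379 / 0.7034 = 1.3334.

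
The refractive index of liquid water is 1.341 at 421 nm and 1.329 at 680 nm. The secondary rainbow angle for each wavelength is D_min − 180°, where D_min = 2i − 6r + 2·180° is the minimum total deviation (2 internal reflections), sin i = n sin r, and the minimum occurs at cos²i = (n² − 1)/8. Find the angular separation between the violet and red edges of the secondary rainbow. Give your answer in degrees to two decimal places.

At 421 nm (n = 1.341): cos²i = 0.09979 → i = 71.586°, r = 45.034°, D_min = 232.966°, rainbow angle = 52.966°.
At 680 nm (n = 1.329): cos²i = 0.09578 → i = 71.972°, r = 45.685°, D_min = 229.837°, rainbow angle = 49.837°.
Angular width = |52.966° − 49.837°| = 3.129°.

3.13°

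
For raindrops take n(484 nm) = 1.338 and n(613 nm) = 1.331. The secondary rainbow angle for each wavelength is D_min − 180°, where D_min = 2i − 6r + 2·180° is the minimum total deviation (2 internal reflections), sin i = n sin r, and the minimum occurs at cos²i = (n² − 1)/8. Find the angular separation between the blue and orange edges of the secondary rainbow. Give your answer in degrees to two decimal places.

At 484 nm (n = 1.338): cos²i = 0.09878 → i = 71.682°, r = 45.195°, D_min = 232.193°, rainbow angle = 52.193°.
At 613 nm (n = 1.331): cos²i = 0.09645 → i = 71.907°, r = 45.575°, D_min = 230.365°, rainbow angle = 50.365°.
Angular width = |52.193° − 50.365°| = 1.828°.

1.83°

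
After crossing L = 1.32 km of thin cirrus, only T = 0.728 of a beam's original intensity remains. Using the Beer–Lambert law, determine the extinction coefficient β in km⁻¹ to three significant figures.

0.240 km⁻¹

Beer–Lambert: T = exp(−βL) ⇒ β = −ln(T)/L = −ln(0.728)/1.32 = 0.3175/1.32 = 0.2405 km⁻¹.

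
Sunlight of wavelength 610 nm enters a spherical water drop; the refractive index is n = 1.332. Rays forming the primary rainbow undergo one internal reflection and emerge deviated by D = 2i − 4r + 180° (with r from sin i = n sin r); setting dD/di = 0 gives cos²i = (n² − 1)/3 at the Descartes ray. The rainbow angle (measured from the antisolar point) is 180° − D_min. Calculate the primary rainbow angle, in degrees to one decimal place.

cos²i = (1.77422 − 1)/3 = 0.25807; i = arccos(0.50801) = 59.469°.
sin r = sin 59.469°/1.332 = 0.64666; r = 40.290°.
D_min = 2·59.469° − 4·40.290° + 180° = 137.776°.
Rainbow angle = 180° − D_min = 42.224°.

42.2°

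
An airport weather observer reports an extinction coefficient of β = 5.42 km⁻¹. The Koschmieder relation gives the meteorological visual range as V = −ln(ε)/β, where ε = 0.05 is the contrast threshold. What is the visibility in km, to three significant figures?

0.553 km

V = −ln(0.05) / 5.42 = 2.996 / 5.42 = 0.5527 km.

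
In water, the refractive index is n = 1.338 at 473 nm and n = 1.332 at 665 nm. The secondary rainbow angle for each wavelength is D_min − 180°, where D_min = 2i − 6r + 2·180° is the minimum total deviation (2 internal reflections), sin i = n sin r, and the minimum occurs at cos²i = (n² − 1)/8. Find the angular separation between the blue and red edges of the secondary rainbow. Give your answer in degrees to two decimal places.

At 473 nm (n = 1.338): cos²i = 0.09878 → i = 71.682°, r = 45.195°, D_min = 232.193°, rainbow angle = 52.193°.
At 665 nm (n = 1.332): cos²i = 0.09678 → i = 71.875°, r = 45.520°, D_min = 230.628°, rainbow angle = 50.628°.
Angular width = |52.193° − 50.628°| = 1.564°.

1.56°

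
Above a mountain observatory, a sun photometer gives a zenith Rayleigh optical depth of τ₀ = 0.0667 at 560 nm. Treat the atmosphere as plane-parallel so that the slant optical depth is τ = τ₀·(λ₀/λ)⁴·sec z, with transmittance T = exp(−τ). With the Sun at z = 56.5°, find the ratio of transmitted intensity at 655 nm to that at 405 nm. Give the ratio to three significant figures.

Airmass: sec 56.5° = 1.8118.
τ(655 nm) = 0.0667 × (560/655)⁴ × 1.8118 = 0.0667 × 0.5343 × 1.8118 = 0.0646.
τ(405 nm) = 0.0667 × (560/405)⁴ × 1.8118 = 0.0667 × 3.6554 × 1.8118 = 0.4417.
T(655)/T(405) = exp(τ_B − τ_A) = exp(0.3772) = 1.4582.

1.46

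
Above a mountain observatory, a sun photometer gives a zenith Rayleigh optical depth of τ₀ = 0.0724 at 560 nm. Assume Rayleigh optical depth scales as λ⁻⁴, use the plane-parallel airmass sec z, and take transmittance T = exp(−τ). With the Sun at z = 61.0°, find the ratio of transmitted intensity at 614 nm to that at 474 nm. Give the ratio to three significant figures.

1.21

Airmass: sec 61.0° = 2.0627.
τ(614 nm) = 0.0724 × (560/614)⁴ × 2.0627 = 0.0724 × 0.6920 × 2.0627 = 0.1033.
τ(474 nm) = 0.0724 × (560/474)⁴ × 2.0627 = 0.0724 × 1.9482 × 2.0627 = 0.2909.
T(614)/T(474) = exp(τ_B − τ_A) = exp(0.1876) = 1.2064.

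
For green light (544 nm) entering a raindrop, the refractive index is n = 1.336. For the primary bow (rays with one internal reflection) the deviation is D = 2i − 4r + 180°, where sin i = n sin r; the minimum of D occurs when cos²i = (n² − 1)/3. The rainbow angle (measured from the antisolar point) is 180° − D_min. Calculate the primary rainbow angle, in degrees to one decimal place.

cos²i = (1.78490 − 1)/3 = 0.26163; i = arccos(0.51150) = 59.236°.
sin r = sin 59.236°/1.336 = 0.64318; r = 40.029°.
D_min = 2·59.236° − 4·40.029° + 180° = 138.356°.
Rainbow angle = 180° − D_min = 41.644°.

41.6°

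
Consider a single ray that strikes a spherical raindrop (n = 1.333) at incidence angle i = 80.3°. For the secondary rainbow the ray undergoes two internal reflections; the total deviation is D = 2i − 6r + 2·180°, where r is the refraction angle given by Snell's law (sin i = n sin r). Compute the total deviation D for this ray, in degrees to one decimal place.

234.5°

sin r = sin 80.3° / 1.333 = 0.9857/1.333 = 0.7395; r = 47.69°.
D = 2·80.3° − 6·47.69° + 2·180° = 160.60° − 286.11° + 360° = 234.49°.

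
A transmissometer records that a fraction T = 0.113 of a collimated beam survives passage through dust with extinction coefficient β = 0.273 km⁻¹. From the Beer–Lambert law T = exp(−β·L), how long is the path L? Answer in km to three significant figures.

Beer–Lambert: T = exp(−βL) ⇒ L = −ln(T)/β = −ln(0.113)/0.273 = 2.1804/0.273 = 7.987 km.

7.99 km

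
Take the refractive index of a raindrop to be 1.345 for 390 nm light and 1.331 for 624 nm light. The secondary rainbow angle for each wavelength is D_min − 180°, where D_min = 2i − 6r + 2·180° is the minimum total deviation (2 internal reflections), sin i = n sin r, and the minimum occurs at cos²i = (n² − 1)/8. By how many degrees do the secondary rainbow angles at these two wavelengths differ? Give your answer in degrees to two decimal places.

3.62°

At 390 nm (n = 1.345): cos²i = 0.10113 → i = 71.458°, r = 44.821°, D_min = 233.987°, rainbow angle = 53.987°.
At 624 nm (n = 1.331): cos²i = 0.09645 → i = 71.907°, r = 45.575°, D_min = 230.365°, rainbow angle = 50.365°.
Angular width = |53.987° − 50.365°| = 3.622°.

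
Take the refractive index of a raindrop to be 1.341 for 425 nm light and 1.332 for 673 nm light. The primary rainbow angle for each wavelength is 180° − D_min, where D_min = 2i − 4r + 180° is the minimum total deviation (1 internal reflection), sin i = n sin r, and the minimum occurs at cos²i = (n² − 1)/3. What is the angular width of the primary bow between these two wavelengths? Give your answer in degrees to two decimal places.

At 425 nm (n = 1.341): cos²i = 0.26609 → i = 58.946°, r = 39.705°, D_min = 139.071°, rainbow angle = 40.929°.
At 673 nm (n = 1.332): cos²i = 0.25807 → i = 59.469°, r = 40.290°, D_min = 137.776°, rainbow angle = 42.224°.
Angular width = |40.929° − 42.224°| = 1.295°.

1.29°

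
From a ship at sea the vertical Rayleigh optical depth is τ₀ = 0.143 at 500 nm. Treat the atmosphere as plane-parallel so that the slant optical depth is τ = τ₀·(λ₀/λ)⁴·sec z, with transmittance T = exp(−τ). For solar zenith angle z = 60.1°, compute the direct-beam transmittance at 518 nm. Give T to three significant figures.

0.780

sec 60.1° = 2.0061.
τ = 0.143 × (500/518)⁴ × 2.0061 = 0.143 × 0.8681 × 2.0061 = 0.2490.
T = exp(−0.2490) = 0.7796.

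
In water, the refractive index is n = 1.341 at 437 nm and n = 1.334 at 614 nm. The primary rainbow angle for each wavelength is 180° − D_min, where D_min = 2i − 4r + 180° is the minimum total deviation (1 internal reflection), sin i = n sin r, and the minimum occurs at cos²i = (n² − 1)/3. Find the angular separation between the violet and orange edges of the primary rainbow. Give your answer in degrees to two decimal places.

1.00°

At 437 nm (n = 1.341): cos²i = 0.26609 → i = 58.946°, r = 39.705°, D_min = 139.071°, rainbow angle = 40.929°.
At 614 nm (n = 1.334): cos²i = 0.25985 → i = 59.352°, r = 40.159°, D_min = 138.067°, rainbow angle = 41.933°.
Angular width = |40.929° − 41.933°| = 1.004°.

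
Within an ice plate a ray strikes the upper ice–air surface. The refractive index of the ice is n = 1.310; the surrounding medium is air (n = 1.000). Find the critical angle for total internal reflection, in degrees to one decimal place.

49.8°

sin θ_c = n_air / n = 1.000 / 1.310 = 0.7634.
θ_c = arcsin(0.7634) = 49.76°.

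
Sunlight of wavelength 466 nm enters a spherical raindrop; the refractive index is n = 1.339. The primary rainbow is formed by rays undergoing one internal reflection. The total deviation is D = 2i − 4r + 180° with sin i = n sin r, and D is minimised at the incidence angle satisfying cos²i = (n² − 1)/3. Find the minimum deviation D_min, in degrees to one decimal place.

cos²i = (1.79292 − 1)/3 = 0.26431; i = arccos(0.51411) = 59.062°.
sin r = sin 59.062°/1.339 = 0.64057; r = 39.834°.
D_min = 2·59.062° − 4·39.834° + 180° = 138.786°.

138.8°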